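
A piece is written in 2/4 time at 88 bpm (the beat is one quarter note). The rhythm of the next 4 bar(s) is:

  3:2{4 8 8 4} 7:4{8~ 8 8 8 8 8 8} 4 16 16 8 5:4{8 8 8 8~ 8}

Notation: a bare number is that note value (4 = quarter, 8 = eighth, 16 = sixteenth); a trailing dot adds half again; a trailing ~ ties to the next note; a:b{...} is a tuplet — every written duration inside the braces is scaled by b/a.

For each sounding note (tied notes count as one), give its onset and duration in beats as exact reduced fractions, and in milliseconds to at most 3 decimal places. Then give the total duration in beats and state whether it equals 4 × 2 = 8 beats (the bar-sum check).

1) 0.0ms=0b +454.545ms=2/3b
2) 454.545ms=2/3b +227.273ms=1/3b
3) 681.818ms=1b +227.273ms=1/3b
4) 909.091ms=4/3b +454.545ms=2/3b
5) 1363.636ms=2b +389.61ms=4/7b
6) 1753.247ms=18/7b +194.805ms=2/7b
7) 1948.052ms=20/7b +194.805ms=2/7b
8) 2142.857ms=22/7b +194.805ms=2/7b
9) 2337.662ms=24/7b +194.805ms=2/7b
10) 2532.468ms=26/7b +194.805ms=2/7b
11) 2727.273ms=4b +681.818ms=1b
12) 3409.091ms=5b +170.455ms=1/4b
13) 3579.545ms=21/4b +170.455ms=1/4b
14) 3750.0ms=11/2b +340.909ms=1/2b
15) 4090.909ms=6b +272.727ms=2/5b
16) 4363.636ms=32/5b +272.727ms=2/5b
17) 4636.364ms=34/5b +272.727ms=2/5b
18) 4909.091ms=36/5b +545.455ms=4/5b
Σ=8b of 8 (88bpm 2/4) — PASS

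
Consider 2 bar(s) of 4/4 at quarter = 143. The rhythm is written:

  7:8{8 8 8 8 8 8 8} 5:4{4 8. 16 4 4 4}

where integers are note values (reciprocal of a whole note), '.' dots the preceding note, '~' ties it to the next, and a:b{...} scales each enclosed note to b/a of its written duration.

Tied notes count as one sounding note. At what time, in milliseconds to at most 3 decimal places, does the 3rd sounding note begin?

1. 0.0ms @ 0 + 239.76ms (4/7)
2. 239.76ms @ 4/7 + 239.76ms (4/7)
3. 479.52ms @ 8/7 + 239.76ms (4/7)
4. 719.281ms @ 12/7 + 239.76ms (4/7)
5. 959.041ms @ 16/7 + 239.76ms (4/7)
6. 1198.801ms @ 20/7 + 239.76ms (4/7)
7. 1438.561ms @ 24/7 + 239.76ms (4/7)
8. 1678.322ms @ 4 + 335.664ms (4/5)
9. 2013.986ms @ 24/5 + 251.748ms (3/5)
10. 2265.734ms @ 27/5 + 83.916ms (1/5)
11. 2349.65ms @ 28/5 + 335.664ms (4/5)
12. 2685.315ms @ 32/5 + 335.664ms (4/5)
13. 3020.979ms @ 36/5 + 335.664ms (4/5)

note 3 onset = 8/7b = 479.52ms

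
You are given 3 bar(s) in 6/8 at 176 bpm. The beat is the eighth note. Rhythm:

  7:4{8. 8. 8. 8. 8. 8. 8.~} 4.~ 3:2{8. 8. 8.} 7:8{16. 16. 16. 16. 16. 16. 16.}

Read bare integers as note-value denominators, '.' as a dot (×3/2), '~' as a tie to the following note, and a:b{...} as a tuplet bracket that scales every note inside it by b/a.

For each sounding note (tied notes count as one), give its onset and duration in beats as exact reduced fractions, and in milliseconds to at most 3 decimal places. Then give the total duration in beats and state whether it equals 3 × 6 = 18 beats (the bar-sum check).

1) 0.0ms=0b +292.208ms=6/7b
2) 292.208ms=6/7b +292.208ms=6/7b
3) 584.416ms=12/7b +292.208ms=6/7b
4) 876.623ms=18/7b +292.208ms=6/7b
5) 1168.831ms=24/7b +292.208ms=6/7b
6) 1461.039ms=30/7b +292.208ms=6/7b
7) 1753.247ms=36/7b +1655.844ms=34/7b
8) 3409.091ms=10b +340.909ms=1b
9) 3750.0ms=11b +340.909ms=1b
10) 4090.909ms=12b +292.208ms=6/7b
11) 4383.117ms=90/7b +292.208ms=6/7b
12) 4675.325ms=96/7b +292.208ms=6/7b
13) 4967.532ms=102/7b +292.208ms=6/7b
14) 5259.74ms=108/7b +292.208ms=6/7b
15) 5551.948ms=114/7b +292.208ms=6/7b
16) 5844.156ms=120/7b +292.208ms=6/7b
Σ=18b of 18 (176bpm 6/8) — PASS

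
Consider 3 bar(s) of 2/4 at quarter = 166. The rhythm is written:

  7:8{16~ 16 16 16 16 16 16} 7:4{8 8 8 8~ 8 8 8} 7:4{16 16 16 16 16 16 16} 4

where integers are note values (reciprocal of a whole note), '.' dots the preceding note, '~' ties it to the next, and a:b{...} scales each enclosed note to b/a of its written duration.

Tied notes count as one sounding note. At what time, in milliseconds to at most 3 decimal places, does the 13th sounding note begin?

1. 0.0ms @ 0 + 206.54ms (4/7)
2. 206.54ms @ 4/7 + 103.27ms (2/7)
3. 309.811ms @ 6/7 + 103.27ms (2/7)
4. 413.081ms @ 8/7 + 103.27ms (2/7)
5. 516.351ms @ 10/7 + 103.27ms (2/7)
6. 619.621ms @ 12/7 + 103.27ms (2/7)
7. 722.892ms @ 2 + 103.27ms (2/7)
8. 826.162ms @ 16/7 + 103.27ms (2/7)
9. 929.432ms @ 18/7 + 103.27ms (2/7)
10. 1032.702ms @ 20/7 + 206.54ms (4/7)
11. 1239.243ms @ 24/7 + 103.27ms (2/7)
12. 1342.513ms @ 26/7 + 103.27ms (2/7)
13. 1445.783ms @ 4 + 51.635ms (1/7)
14. 1497.418ms @ 29/7 + 51.635ms (1/7)
15. 1549.053ms @ 30/7 + 51.635ms (1/7)
16. 1600.688ms @ 31/7 + 51.635ms (1/7)
17. 1652.324ms @ 32/7 + 51.635ms (1/7)
18. 1703.959ms @ 33/7 + 51.635ms (1/7)
19. 1755.594ms @ 34/7 + 51.635ms (1/7)
20. 1807.229ms @ 5 + 361.446ms (1)

note 13 onset = 4b = 1445.783ms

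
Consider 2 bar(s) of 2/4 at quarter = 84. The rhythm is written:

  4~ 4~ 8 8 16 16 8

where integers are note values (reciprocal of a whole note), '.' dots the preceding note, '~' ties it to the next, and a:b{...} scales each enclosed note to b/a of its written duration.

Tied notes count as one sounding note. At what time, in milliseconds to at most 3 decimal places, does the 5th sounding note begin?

note 5 onset = 7/2b = 2500.0ms

1. 0.0ms @ 0 + 1785.714ms (5/2)
2. 1785.714ms @ 5/2 + 357.143ms (1/2)
3. 2142.857ms @ 3 + 178.571ms (1/4)
4. 2321.429ms @ 13/4 + 178.571ms (1/4)
5. 2500.0ms @ 7/2 + 357.143ms (1/2)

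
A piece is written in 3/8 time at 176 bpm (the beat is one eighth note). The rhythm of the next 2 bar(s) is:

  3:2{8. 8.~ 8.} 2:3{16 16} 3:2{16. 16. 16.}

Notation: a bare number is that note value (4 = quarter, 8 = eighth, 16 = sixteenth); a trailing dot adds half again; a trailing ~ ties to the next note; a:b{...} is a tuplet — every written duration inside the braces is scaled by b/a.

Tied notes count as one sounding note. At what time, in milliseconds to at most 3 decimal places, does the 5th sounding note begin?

1. 0.0ms @ 0 + 340.909ms (1)
2. 340.909ms @ 1 + 681.818ms (2)
3. 1022.727ms @ 3 + 255.682ms (3/4)
4. 1278.409ms @ 15/4 + 255.682ms (3/4)
5. 1534.091ms @ 9/2 + 170.455ms (1/2)
6. 1704.545ms @ 5 + 170.455ms (1/2)
7. 1875.0ms @ 11/2 + 170.455ms (1/2)

note 5 onset = 9/2b = 1534.091ms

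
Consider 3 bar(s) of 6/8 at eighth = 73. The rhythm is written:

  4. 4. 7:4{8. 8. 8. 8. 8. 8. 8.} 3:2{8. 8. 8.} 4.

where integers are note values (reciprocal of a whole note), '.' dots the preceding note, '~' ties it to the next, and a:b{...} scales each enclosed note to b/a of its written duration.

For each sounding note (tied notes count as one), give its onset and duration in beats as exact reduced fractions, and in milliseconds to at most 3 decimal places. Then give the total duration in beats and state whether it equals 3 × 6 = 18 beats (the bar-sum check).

1) 0.0ms=0b +2465.753ms=3b
2) 2465.753ms=3b +2465.753ms=3b
3) 4931.507ms=6b +704.501ms=6/7b
4) 5636.008ms=48/7b +704.501ms=6/7b
5) 6340.509ms=54/7b +704.501ms=6/7b
6) 7045.01ms=60/7b +704.501ms=6/7b
7) 7749.511ms=66/7b +704.501ms=6/7b
8) 8454.012ms=72/7b +704.501ms=6/7b
9) 9158.513ms=78/7b +704.501ms=6/7b
10) 9863.014ms=12b +821.918ms=1b
11) 10684.932ms=13b +821.918ms=1b
12) 11506.849ms=14b +821.918ms=1b
13) 12328.767ms=15b +2465.753ms=3b
Σ=18b of 18 (73bpm 6/8) — PASS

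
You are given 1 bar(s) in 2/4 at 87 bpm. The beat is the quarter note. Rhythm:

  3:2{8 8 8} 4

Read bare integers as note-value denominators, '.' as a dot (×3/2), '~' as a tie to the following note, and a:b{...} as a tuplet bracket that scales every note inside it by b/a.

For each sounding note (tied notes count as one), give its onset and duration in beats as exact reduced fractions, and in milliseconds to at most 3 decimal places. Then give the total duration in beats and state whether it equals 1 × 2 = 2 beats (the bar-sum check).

1) 0.0ms=0b +229.885ms=1/3b
2) 229.885ms=1/3b +229.885ms=1/3b
3) 459.77ms=2/3b +229.885ms=1/3b
4) 689.655ms=1b +689.655ms=1b
Σ=2b of 2 (87bpm 2/4) — PASS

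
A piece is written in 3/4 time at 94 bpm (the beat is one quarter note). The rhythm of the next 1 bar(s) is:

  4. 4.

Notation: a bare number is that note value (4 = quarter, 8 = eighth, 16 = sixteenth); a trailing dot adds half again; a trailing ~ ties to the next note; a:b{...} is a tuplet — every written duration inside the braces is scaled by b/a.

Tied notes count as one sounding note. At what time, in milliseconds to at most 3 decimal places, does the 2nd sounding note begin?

note 2 onset = 3/2b = 957.447ms

1. 0.0ms @ 0 + 957.447ms (3/2)
2. 957.447ms @ 3/2 + 957.447ms (3/2)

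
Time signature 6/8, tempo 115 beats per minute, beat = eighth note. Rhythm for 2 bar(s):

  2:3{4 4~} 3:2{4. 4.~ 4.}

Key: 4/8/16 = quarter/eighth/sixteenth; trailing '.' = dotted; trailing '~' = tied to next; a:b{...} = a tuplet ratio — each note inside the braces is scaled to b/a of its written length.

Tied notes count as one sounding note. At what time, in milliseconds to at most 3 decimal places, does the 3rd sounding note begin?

note 3 onset = 8b = 4173.913ms

1. 0.0ms @ 0 + 1565.217ms (3)
2. 1565.217ms @ 3 + 2608.696ms (5)
3. 4173.913ms @ 8 + 2086.957ms (4)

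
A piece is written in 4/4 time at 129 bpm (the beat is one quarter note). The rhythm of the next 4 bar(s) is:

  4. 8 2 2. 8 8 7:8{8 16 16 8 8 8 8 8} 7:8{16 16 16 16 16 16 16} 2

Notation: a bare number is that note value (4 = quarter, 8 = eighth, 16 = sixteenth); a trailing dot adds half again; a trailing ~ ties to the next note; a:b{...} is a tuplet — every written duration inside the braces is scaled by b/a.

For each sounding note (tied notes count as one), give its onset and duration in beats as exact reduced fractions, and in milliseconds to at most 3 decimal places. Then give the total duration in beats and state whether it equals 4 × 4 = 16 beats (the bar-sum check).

1) 0.0ms=0b +697.674ms=3/2b
2) 697.674ms=3/2b +232.558ms=1/2b
3) 930.233ms=2b +930.233ms=2b
4) 1860.465ms=4b +1395.349ms=3b
5) 3255.814ms=7b +232.558ms=1/2b
6) 3488.372ms=15/2b +232.558ms=1/2b
7) 3720.93ms=8b +265.781ms=4/7b
8) 3986.711ms=60/7b +132.89ms=2/7b
9) 4119.601ms=62/7b +132.89ms=2/7b
10) 4252.492ms=64/7b +265.781ms=4/7b
11) 4518.272ms=68/7b +265.781ms=4/7b
12) 4784.053ms=72/7b +265.781ms=4/7b
13) 5049.834ms=76/7b +265.781ms=4/7b
14) 5315.615ms=80/7b +265.781ms=4/7b
15) 5581.395ms=12b +132.89ms=2/7b
16) 5714.286ms=86/7b +132.89ms=2/7b
17) 5847.176ms=88/7b +132.89ms=2/7b
18) 5980.066ms=90/7b +132.89ms=2/7b
19) 6112.957ms=92/7b +132.89ms=2/7b
20) 6245.847ms=94/7b +132.89ms=2/7b
21) 6378.738ms=96/7b +132.89ms=2/7b
22) 6511.628ms=14b +930.233ms=2b
Σ=16b of 16 (129bpm 4/4) — PASS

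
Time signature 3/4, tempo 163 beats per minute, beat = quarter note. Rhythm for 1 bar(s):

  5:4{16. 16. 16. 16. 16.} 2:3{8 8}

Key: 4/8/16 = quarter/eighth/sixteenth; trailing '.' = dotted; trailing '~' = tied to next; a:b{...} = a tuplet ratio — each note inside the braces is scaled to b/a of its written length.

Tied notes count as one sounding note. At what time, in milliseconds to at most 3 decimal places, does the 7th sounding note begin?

1. 0.0ms @ 0 + 110.429ms (3/10)
2. 110.429ms @ 3/10 + 110.429ms (3/10)
3. 220.859ms @ 3/5 + 110.429ms (3/10)
4. 331.288ms @ 9/10 + 110.429ms (3/10)
5. 441.718ms @ 6/5 + 110.429ms (3/10)
6. 552.147ms @ 3/2 + 276.074ms (3/4)
7. 828.221ms @ 9/4 + 276.074ms (3/4)

note 7 onset = 9/4b = 828.221ms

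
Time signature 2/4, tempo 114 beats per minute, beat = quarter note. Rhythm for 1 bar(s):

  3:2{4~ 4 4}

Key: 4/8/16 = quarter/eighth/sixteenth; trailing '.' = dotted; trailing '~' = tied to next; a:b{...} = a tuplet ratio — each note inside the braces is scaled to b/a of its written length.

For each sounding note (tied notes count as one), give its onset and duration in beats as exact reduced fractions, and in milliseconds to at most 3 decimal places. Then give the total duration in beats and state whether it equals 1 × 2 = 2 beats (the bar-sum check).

1) 0.0ms=0b +701.754ms=4/3b
2) 701.754ms=4/3b +350.877ms=2/3b
Σ=2b of 2 (114bpm 2/4) — PASS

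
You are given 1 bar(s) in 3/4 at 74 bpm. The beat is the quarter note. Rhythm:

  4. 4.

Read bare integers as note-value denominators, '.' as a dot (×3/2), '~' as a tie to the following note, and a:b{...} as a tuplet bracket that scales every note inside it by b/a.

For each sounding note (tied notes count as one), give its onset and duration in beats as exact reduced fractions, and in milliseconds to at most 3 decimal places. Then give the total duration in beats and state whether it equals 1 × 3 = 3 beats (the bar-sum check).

1) 0.0ms=0b +1216.216ms=3/2b
2) 1216.216ms=3/2b +1216.216ms=3/2b
Σ=3b of 3 (74bpm 3/4) — PASS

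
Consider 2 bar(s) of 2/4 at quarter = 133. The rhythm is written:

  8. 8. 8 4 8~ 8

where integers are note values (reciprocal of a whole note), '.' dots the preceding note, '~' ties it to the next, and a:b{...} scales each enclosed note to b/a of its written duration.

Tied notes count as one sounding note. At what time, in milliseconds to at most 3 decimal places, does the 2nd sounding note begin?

1. 0.0ms @ 0 + 338.346ms (3/4)
2. 338.346ms @ 3/4 + 338.346ms (3/4)
3. 676.692ms @ 3/2 + 225.564ms (1/2)
4. 902.256ms @ 2 + 451.128ms (1)
5. 1353.383ms @ 3 + 451.128ms (1)

note 2 onset = 3/4b = 338.346ms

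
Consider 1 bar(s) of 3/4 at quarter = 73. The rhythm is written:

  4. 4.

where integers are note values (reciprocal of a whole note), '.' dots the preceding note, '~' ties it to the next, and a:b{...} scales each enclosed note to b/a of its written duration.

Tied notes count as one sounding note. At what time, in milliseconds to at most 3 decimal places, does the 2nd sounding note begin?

1. 0.0ms @ 0 + 1232.877ms (3/2)
2. 1232.877ms @ 3/2 + 1232.877ms (3/2)

note 2 onset = 3/2b = 1232.877ms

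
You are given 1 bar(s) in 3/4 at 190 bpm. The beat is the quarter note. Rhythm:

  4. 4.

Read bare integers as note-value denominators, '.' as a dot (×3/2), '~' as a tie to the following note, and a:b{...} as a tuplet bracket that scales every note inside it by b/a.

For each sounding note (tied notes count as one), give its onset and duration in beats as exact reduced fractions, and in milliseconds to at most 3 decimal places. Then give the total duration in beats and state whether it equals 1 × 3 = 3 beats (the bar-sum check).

1) 0.0ms=0b +473.684ms=3/2b
2) 473.684ms=3/2b +473.684ms=3/2b
Σ=3b of 3 (190bpm 3/4) — PASS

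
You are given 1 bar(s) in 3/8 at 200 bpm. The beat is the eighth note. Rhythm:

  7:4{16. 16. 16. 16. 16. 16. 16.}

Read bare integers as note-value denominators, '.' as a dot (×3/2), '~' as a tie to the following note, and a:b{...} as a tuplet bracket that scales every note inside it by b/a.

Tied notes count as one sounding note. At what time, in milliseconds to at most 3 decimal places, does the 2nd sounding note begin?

note 2 onset = 3/7b = 128.571ms

1. 0.0ms @ 0 + 128.571ms (3/7)
2. 128.571ms @ 3/7 + 128.571ms (3/7)
3. 257.143ms @ 6/7 + 128.571ms (3/7)
4. 385.714ms @ 9/7 + 128.571ms (3/7)
5. 514.286ms @ 12/7 + 128.571ms (3/7)
6. 642.857ms @ 15/7 + 128.571ms (3/7)
7. 771.429ms @ 18/7 + 128.571ms (3/7)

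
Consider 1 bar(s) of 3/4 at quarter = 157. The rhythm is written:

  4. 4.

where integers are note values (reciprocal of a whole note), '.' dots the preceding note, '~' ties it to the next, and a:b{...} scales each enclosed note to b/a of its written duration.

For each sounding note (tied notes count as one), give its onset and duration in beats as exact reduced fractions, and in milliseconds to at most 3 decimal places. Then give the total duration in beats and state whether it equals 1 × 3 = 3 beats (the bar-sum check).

1) 0.0ms=0b +573.248ms=3/2b
2) 573.248ms=3/2b +573.248ms=3/2b
Σ=3b of 3 (157bpm 3/4) — PASS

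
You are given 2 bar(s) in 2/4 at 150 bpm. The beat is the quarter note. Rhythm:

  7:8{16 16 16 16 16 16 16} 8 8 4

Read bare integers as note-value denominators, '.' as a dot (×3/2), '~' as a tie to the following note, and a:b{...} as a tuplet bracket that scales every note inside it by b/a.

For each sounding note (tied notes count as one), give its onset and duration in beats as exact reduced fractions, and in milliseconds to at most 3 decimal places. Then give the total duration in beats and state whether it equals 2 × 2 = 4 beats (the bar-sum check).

1) 0.0ms=0b +114.286ms=2/7b
2) 114.286ms=2/7b +114.286ms=2/7b
3) 228.571ms=4/7b +114.286ms=2/7b
4) 342.857ms=6/7b +114.286ms=2/7b
5) 457.143ms=8/7b +114.286ms=2/7b
6) 571.429ms=10/7b +114.286ms=2/7b
7) 685.714ms=12/7b +114.286ms=2/7b
8) 800.0ms=2b +200.0ms=1/2b
9) 1000.0ms=5/2b +200.0ms=1/2b
10) 1200.0ms=3b +400.0ms=1b
Σ=4b of 4 (150bpm 2/4) — PASS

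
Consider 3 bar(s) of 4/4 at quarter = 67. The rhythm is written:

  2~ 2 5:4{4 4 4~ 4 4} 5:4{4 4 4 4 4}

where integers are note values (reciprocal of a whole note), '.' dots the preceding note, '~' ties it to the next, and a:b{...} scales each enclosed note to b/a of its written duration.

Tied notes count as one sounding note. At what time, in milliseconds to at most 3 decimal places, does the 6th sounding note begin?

1. 0.0ms @ 0 + 3582.09ms (4)
2. 3582.09ms @ 4 + 716.418ms (4/5)
3. 4298.507ms @ 24/5 + 716.418ms (4/5)
4. 5014.925ms @ 28/5 + 1432.836ms (8/5)
5. 6447.761ms @ 36/5 + 716.418ms (4/5)
6. 7164.179ms @ 8 + 716.418ms (4/5)
7. 7880.597ms @ 44/5 + 716.418ms (4/5)
8. 8597.015ms @ 48/5 + 716.418ms (4/5)
9. 9313.433ms @ 52/5 + 716.418ms (4/5)
10. 10029.851ms @ 56/5 + 716.418ms (4/5)

note 6 onset = 8b = 7164.179ms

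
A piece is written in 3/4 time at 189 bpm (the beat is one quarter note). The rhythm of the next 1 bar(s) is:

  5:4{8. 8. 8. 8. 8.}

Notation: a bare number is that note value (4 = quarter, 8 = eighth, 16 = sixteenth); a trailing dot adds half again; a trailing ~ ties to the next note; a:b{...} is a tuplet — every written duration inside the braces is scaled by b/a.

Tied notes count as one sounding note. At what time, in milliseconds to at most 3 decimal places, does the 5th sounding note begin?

note 5 onset = 12/5b = 761.905ms

1. 0.0ms @ 0 + 190.476ms (3/5)
2. 190.476ms @ 3/5 + 190.476ms (3/5)
3. 380.952ms @ 6/5 + 190.476ms (3/5)
4. 571.429ms @ 9/5 + 190.476ms (3/5)
5. 761.905ms @ 12/5 + 190.476ms (3/5)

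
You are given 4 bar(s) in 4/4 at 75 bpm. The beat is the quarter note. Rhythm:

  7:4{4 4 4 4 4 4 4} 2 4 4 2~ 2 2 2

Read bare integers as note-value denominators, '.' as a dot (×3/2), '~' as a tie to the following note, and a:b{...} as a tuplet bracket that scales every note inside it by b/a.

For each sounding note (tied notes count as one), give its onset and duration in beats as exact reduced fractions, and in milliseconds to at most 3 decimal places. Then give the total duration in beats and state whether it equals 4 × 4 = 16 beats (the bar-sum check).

1) 0.0ms=0b +457.143ms=4/7b
2) 457.143ms=4/7b +457.143ms=4/7b
3) 914.286ms=8/7b +457.143ms=4/7b
4) 1371.429ms=12/7b +457.143ms=4/7b
5) 1828.571ms=16/7b +457.143ms=4/7b
6) 2285.714ms=20/7b +457.143ms=4/7b
7) 2742.857ms=24/7b +457.143ms=4/7b
8) 3200.0ms=4b +1600.0ms=2b
9) 4800.0ms=6b +800.0ms=1b
10) 5600.0ms=7b +800.0ms=1b
11) 6400.0ms=8b +3200.0ms=4b
12) 9600.0ms=12b +1600.0ms=2b
13) 11200.0ms=14b +1600.0ms=2b
Σ=16b of 16 (75bpm 4/4) — PASS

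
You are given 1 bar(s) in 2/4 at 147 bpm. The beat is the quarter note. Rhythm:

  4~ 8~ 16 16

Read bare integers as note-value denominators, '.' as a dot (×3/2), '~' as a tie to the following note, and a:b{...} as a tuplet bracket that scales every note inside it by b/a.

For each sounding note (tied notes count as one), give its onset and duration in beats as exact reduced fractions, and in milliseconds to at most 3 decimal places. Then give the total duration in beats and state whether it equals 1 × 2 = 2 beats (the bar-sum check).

1) 0.0ms=0b +714.286ms=7/4b
2) 714.286ms=7/4b +102.041ms=1/4b
Σ=2b of 2 (147bpm 2/4) — PASS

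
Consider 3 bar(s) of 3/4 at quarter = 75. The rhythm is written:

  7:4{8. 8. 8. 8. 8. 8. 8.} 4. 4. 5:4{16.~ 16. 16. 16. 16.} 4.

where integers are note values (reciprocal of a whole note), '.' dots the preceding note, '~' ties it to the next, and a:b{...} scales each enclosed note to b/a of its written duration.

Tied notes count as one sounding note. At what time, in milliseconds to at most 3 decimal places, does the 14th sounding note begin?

1. 0.0ms @ 0 + 342.857ms (3/7)
2. 342.857ms @ 3/7 + 342.857ms (3/7)
3. 685.714ms @ 6/7 + 342.857ms (3/7)
4. 1028.571ms @ 9/7 + 342.857ms (3/7)
5. 1371.429ms @ 12/7 + 342.857ms (3/7)
6. 1714.286ms @ 15/7 + 342.857ms (3/7)
7. 2057.143ms @ 18/7 + 342.857ms (3/7)
8. 2400.0ms @ 3 + 1200.0ms (3/2)
9. 3600.0ms @ 9/2 + 1200.0ms (3/2)
10. 4800.0ms @ 6 + 480.0ms (3/5)
11. 5280.0ms @ 33/5 + 240.0ms (3/10)
12. 5520.0ms @ 69/10 + 240.0ms (3/10)
13. 5760.0ms @ 36/5 + 240.0ms (3/10)
14. 6000.0ms @ 15/2 + 1200.0ms (3/2)

note 14 onset = 15/2b = 6000.0ms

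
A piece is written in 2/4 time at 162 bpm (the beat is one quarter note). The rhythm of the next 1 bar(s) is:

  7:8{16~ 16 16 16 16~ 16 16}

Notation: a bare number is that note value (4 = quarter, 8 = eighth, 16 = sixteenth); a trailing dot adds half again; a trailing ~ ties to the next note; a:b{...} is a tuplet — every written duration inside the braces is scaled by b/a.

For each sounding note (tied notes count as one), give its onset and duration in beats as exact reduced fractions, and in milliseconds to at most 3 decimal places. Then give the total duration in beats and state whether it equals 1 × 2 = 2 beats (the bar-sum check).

1) 0.0ms=0b +211.64ms=4/7b
2) 211.64ms=4/7b +105.82ms=2/7b
3) 317.46ms=6/7b +105.82ms=2/7b
4) 423.28ms=8/7b +211.64ms=4/7b
5) 634.921ms=12/7b +105.82ms=2/7b
Σ=2b of 2 (162bpm 2/4) — PASS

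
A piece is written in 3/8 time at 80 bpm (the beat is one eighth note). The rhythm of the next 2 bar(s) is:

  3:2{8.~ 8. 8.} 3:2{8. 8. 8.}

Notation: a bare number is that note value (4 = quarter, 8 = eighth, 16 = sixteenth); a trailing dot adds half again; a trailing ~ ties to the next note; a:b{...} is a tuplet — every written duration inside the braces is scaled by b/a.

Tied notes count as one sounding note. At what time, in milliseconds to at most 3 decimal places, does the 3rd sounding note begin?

note 3 onset = 3b = 2250.0ms

1. 0.0ms @ 0 + 1500.0ms (2)
2. 1500.0ms @ 2 + 750.0ms (1)
3. 2250.0ms @ 3 + 750.0ms (1)
4. 3000.0ms @ 4 + 750.0ms (1)
5. 3750.0ms @ 5 + 750.0ms (1)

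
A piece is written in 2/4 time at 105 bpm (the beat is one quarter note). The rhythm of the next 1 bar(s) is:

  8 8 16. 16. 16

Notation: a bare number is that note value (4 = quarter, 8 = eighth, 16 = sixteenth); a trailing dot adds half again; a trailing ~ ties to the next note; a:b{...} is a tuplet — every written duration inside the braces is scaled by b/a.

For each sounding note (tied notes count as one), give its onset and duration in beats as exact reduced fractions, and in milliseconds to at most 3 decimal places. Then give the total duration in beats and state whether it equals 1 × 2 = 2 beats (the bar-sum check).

1) 0.0ms=0b +285.714ms=1/2b
2) 285.714ms=1/2b +285.714ms=1/2b
3) 571.429ms=1b +214.286ms=3/8b
4) 785.714ms=11/8b +214.286ms=3/8b
5) 1000.0ms=7/4b +142.857ms=1/4b
Σ=2b of 2 (105bpm 2/4) — PASS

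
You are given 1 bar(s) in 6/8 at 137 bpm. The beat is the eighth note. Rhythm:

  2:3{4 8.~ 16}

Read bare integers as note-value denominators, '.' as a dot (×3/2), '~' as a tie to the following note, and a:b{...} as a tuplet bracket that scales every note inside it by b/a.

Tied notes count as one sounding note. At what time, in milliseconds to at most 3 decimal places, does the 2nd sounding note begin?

note 2 onset = 3b = 1313.869ms

1. 0.0ms @ 0 + 1313.869ms (3)
2. 1313.869ms @ 3 + 1313.869ms (3)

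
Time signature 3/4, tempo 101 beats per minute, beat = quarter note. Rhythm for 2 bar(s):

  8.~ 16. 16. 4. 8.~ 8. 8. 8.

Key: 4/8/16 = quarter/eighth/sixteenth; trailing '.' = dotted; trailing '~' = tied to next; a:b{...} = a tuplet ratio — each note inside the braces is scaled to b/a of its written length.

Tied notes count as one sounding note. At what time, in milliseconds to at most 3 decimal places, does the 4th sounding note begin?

note 4 onset = 3b = 1782.178ms

1. 0.0ms @ 0 + 668.317ms (9/8)
2. 668.317ms @ 9/8 + 222.772ms (3/8)
3. 891.089ms @ 3/2 + 891.089ms (3/2)
4. 1782.178ms @ 3 + 891.089ms (3/2)
5. 2673.267ms @ 9/2 + 445.545ms (3/4)
6. 3118.812ms @ 21/4 + 445.545ms (3/4)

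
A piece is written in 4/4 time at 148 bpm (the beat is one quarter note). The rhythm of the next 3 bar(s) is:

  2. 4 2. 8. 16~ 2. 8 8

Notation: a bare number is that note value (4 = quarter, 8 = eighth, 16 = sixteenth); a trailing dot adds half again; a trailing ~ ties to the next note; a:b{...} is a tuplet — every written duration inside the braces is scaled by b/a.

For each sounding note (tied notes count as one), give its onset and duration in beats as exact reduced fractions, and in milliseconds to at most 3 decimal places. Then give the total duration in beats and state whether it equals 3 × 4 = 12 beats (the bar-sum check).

1) 0.0ms=0b +1216.216ms=3b
2) 1216.216ms=3b +405.405ms=1b
3) 1621.622ms=4b +1216.216ms=3b
4) 2837.838ms=7b +304.054ms=3/4b
5) 3141.892ms=31/4b +1317.568ms=13/4b
6) 4459.459ms=11b +202.703ms=1/2b
7) 4662.162ms=23/2b +202.703ms=1/2b
Σ=12b of 12 (148bpm 4/4) — PASS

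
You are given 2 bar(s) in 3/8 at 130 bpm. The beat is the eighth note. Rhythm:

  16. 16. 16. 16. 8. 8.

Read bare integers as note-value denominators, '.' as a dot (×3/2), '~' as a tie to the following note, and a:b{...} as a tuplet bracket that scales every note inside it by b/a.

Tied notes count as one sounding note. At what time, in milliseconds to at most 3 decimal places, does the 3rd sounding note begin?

note 3 onset = 3/2b = 692.308ms

1. 0.0ms @ 0 + 346.154ms (3/4)
2. 346.154ms @ 3/4 + 346.154ms (3/4)
3. 692.308ms @ 3/2 + 346.154ms (3/4)
4. 1038.462ms @ 9/4 + 346.154ms (3/4)
5. 1384.615ms @ 3 + 692.308ms (3/2)
6. 2076.923ms @ 9/2 + 692.308ms (3/2)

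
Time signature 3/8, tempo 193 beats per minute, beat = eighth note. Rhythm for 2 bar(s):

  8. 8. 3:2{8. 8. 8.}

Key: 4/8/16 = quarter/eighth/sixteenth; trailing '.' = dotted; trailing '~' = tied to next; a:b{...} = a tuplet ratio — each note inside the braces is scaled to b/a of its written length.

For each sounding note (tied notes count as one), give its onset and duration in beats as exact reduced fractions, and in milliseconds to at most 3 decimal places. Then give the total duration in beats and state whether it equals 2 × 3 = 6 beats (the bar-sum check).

1) 0.0ms=0b +466.321ms=3/2b
2) 466.321ms=3/2b +466.321ms=3/2b
3) 932.642ms=3b +310.881ms=1b
4) 1243.523ms=4b +310.881ms=1b
5) 1554.404ms=5b +310.881ms=1b
Σ=6b of 6 (193bpm 3/8) — PASS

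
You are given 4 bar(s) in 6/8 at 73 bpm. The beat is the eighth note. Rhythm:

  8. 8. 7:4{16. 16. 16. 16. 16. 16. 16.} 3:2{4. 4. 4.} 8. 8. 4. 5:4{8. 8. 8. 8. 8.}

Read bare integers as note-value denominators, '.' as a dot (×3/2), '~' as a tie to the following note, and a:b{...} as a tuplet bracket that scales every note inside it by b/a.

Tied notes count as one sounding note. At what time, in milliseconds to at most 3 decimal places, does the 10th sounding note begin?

1. 0.0ms @ 0 + 1232.877ms (3/2)
2. 1232.877ms @ 3/2 + 1232.877ms (3/2)
3. 2465.753ms @ 3 + 352.25ms (3/7)
4. 2818.004ms @ 24/7 + 352.25ms (3/7)
5. 3170.254ms @ 27/7 + 352.25ms (3/7)
6. 3522.505ms @ 30/7 + 352.25ms (3/7)
7. 3874.755ms @ 33/7 + 352.25ms (3/7)
8. 4227.006ms @ 36/7 + 352.25ms (3/7)
9. 4579.256ms @ 39/7 + 352.25ms (3/7)
10. 4931.507ms @ 6 + 1643.836ms (2)
11. 6575.342ms @ 8 + 1643.836ms (2)
12. 8219.178ms @ 10 + 1643.836ms (2)
13. 9863.014ms @ 12 + 1232.877ms (3/2)
14. 11095.89ms @ 27/2 + 1232.877ms (3/2)
15. 12328.767ms @ 15 + 2465.753ms (3)
16. 14794.521ms @ 18 + 986.301ms (6/5)
17. 15780.822ms @ 96/5 + 986.301ms (6/5)
18. 16767.123ms @ 102/5 + 986.301ms (6/5)
19. 17753.425ms @ 108/5 + 986.301ms (6/5)
20. 18739.726ms @ 114/5 + 986.301ms (6/5)

note 10 onset = 6b = 4931.507ms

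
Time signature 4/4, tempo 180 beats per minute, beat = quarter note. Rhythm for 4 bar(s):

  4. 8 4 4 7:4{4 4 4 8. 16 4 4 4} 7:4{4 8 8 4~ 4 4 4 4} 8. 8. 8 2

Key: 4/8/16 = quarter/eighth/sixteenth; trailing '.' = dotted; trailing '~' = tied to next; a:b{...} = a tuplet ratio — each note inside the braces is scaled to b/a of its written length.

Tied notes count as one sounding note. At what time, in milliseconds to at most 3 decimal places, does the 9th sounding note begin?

1. 0.0ms @ 0 + 500.0ms (3/2)
2. 500.0ms @ 3/2 + 166.667ms (1/2)
3. 666.667ms @ 2 + 333.333ms (1)
4. 1000.0ms @ 3 + 333.333ms (1)
5. 1333.333ms @ 4 + 190.476ms (4/7)
6. 1523.81ms @ 32/7 + 190.476ms (4/7)
7. 1714.286ms @ 36/7 + 190.476ms (4/7)
8. 1904.762ms @ 40/7 + 142.857ms (3/7)
9. 2047.619ms @ 43/7 + 47.619ms (1/7)
10. 2095.238ms @ 44/7 + 190.476ms (4/7)
11. 2285.714ms @ 48/7 + 190.476ms (4/7)
12. 2476.19ms @ 52/7 + 190.476ms (4/7)
13. 2666.667ms @ 8 + 190.476ms (4/7)
14. 2857.143ms @ 60/7 + 95.238ms (2/7)
15. 2952.381ms @ 62/7 + 95.238ms (2/7)
16. 3047.619ms @ 64/7 + 380.952ms (8/7)
17. 3428.571ms @ 72/7 + 190.476ms (4/7)
18. 3619.048ms @ 76/7 + 190.476ms (4/7)
19. 3809.524ms @ 80/7 + 190.476ms (4/7)
20. 4000.0ms @ 12 + 250.0ms (3/4)
21. 4250.0ms @ 51/4 + 250.0ms (3/4)
22. 4500.0ms @ 27/2 + 166.667ms (1/2)
23. 4666.667ms @ 14 + 666.667ms (2)

note 9 onset = 43/7b = 2047.619ms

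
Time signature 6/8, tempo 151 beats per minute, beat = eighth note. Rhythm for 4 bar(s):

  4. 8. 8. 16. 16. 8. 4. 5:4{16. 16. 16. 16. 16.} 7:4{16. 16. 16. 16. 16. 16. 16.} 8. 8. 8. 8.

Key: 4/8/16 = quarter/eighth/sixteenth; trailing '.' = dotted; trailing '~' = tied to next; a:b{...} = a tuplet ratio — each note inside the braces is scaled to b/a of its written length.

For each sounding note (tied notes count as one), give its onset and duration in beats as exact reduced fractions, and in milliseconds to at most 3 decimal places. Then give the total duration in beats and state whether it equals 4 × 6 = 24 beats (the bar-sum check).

1) 0.0ms=0b +1192.053ms=3b
2) 1192.053ms=3b +596.026ms=3/2b
3) 1788.079ms=9/2b +596.026ms=3/2b
4) 2384.106ms=6b +298.013ms=3/4b
5) 2682.119ms=27/4b +298.013ms=3/4b
6) 2980.132ms=15/2b +596.026ms=3/2b
7) 3576.159ms=9b +1192.053ms=3b
8) 4768.212ms=12b +238.411ms=3/5b
9) 5006.623ms=63/5b +238.411ms=3/5b
10) 5245.033ms=66/5b +238.411ms=3/5b
11) 5483.444ms=69/5b +238.411ms=3/5b
12) 5721.854ms=72/5b +238.411ms=3/5b
13) 5960.265ms=15b +170.293ms=3/7b
14) 6130.558ms=108/7b +170.293ms=3/7b
15) 6300.851ms=111/7b +170.293ms=3/7b
16) 6471.145ms=114/7b +170.293ms=3/7b
17) 6641.438ms=117/7b +170.293ms=3/7b
18) 6811.731ms=120/7b +170.293ms=3/7b
19) 6982.025ms=123/7b +170.293ms=3/7b
20) 7152.318ms=18b +596.026ms=3/2b
21) 7748.344ms=39/2b +596.026ms=3/2b
22) 8344.371ms=21b +596.026ms=3/2b
23) 8940.397ms=45/2b +596.026ms=3/2b
Σ=24b of 24 (151bpm 6/8) — PASS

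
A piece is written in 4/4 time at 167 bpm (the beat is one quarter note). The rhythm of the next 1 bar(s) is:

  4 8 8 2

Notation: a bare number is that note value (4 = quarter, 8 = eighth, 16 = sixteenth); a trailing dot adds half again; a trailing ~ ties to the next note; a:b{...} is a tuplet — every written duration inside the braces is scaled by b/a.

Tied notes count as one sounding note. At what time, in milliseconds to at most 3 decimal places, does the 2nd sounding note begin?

note 2 onset = 1b = 359.281ms

1. 0.0ms @ 0 + 359.281ms (1)
2. 359.281ms @ 1 + 179.641ms (1/2)
3. 538.922ms @ 3/2 + 179.641ms (1/2)
4. 718.563ms @ 2 + 718.563ms (2)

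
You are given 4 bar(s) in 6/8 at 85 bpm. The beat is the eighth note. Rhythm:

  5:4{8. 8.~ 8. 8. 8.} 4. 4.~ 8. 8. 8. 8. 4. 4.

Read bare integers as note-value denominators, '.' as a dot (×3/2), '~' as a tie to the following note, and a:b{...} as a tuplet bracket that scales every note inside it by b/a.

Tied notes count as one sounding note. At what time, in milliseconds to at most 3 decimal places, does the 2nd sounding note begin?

note 2 onset = 6/5b = 847.059ms

1. 0.0ms @ 0 + 847.059ms (6/5)
2. 847.059ms @ 6/5 + 1694.118ms (12/5)
3. 2541.176ms @ 18/5 + 847.059ms (6/5)
4. 3388.235ms @ 24/5 + 847.059ms (6/5)
5. 4235.294ms @ 6 + 2117.647ms (3)
6. 6352.941ms @ 9 + 3176.471ms (9/2)
7. 9529.412ms @ 27/2 + 1058.824ms (3/2)
8. 10588.235ms @ 15 + 1058.824ms (3/2)
9. 11647.059ms @ 33/2 + 1058.824ms (3/2)
10. 12705.882ms @ 18 + 2117.647ms (3)
11. 14823.529ms @ 21 + 2117.647ms (3)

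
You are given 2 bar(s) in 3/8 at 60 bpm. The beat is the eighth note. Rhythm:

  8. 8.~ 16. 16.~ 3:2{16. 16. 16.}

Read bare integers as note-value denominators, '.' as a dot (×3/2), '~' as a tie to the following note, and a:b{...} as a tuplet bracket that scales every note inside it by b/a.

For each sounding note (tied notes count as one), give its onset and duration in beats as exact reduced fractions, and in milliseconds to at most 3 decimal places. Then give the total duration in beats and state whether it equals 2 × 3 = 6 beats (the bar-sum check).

1) 0.0ms=0b +1500.0ms=3/2b
2) 1500.0ms=3/2b +2250.0ms=9/4b
3) 3750.0ms=15/4b +1250.0ms=5/4b
4) 5000.0ms=5b +500.0ms=1/2b
5) 5500.0ms=11/2b +500.0ms=1/2b
Σ=6b of 6 (60bpm 3/8) — PASS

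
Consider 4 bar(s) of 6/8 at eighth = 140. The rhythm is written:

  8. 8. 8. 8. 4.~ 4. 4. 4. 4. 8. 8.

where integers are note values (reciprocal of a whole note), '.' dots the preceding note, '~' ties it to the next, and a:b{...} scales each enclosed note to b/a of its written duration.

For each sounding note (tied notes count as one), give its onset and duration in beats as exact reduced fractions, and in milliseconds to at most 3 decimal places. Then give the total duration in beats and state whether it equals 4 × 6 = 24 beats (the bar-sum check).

1) 0.0ms=0b +642.857ms=3/2b
2) 642.857ms=3/2b +642.857ms=3/2b
3) 1285.714ms=3b +642.857ms=3/2b
4) 1928.571ms=9/2b +642.857ms=3/2b
5) 2571.429ms=6b +2571.429ms=6b
6) 5142.857ms=12b +1285.714ms=3b
7) 6428.571ms=15b +1285.714ms=3b
8) 7714.286ms=18b +1285.714ms=3b
9) 9000.0ms=21b +642.857ms=3/2b
10) 9642.857ms=45/2b +642.857ms=3/2b
Σ=24b of 24 (140bpm 6/8) — PASS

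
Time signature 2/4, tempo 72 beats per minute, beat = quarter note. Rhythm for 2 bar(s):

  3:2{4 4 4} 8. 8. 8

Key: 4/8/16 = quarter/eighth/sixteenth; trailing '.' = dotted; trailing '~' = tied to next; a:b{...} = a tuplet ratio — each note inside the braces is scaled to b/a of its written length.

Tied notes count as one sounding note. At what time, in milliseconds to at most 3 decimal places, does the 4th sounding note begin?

1. 0.0ms @ 0 + 555.556ms (2/3)
2. 555.556ms @ 2/3 + 555.556ms (2/3)
3. 1111.111ms @ 4/3 + 555.556ms (2/3)
4. 1666.667ms @ 2 + 625.0ms (3/4)
5. 2291.667ms @ 11/4 + 625.0ms (3/4)
6. 2916.667ms @ 7/2 + 416.667ms (1/2)

note 4 onset = 2b = 1666.667ms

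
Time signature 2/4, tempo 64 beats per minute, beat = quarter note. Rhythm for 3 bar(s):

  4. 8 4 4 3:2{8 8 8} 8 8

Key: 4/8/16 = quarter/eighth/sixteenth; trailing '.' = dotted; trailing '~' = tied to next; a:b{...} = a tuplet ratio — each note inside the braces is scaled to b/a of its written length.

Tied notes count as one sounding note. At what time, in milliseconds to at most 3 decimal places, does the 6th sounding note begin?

1. 0.0ms @ 0 + 1406.25ms (3/2)
2. 1406.25ms @ 3/2 + 468.75ms (1/2)
3. 1875.0ms @ 2 + 937.5ms (1)
4. 2812.5ms @ 3 + 937.5ms (1)
5. 3750.0ms @ 4 + 312.5ms (1/3)
6. 4062.5ms @ 13/3 + 312.5ms (1/3)
7. 4375.0ms @ 14/3 + 312.5ms (1/3)
8. 4687.5ms @ 5 + 468.75ms (1/2)
9. 5156.25ms @ 11/2 + 468.75ms (1/2)

note 6 onset = 13/3b = 4062.5ms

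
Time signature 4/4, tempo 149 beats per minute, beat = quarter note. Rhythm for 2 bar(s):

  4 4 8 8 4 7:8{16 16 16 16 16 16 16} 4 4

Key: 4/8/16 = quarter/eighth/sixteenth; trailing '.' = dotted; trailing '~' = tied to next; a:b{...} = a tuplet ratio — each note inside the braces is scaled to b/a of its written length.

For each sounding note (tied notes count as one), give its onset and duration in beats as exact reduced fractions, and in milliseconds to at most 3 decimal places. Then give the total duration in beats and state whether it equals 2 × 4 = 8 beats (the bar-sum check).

1) 0.0ms=0b +402.685ms=1b
2) 402.685ms=1b +402.685ms=1b
3) 805.369ms=2b +201.342ms=1/2b
4) 1006.711ms=5/2b +201.342ms=1/2b
5) 1208.054ms=3b +402.685ms=1b
6) 1610.738ms=4b +115.053ms=2/7b
7) 1725.791ms=30/7b +115.053ms=2/7b
8) 1840.844ms=32/7b +115.053ms=2/7b
9) 1955.896ms=34/7b +115.053ms=2/7b
10) 2070.949ms=36/7b +115.053ms=2/7b
11) 2186.002ms=38/7b +115.053ms=2/7b
12) 2301.055ms=40/7b +115.053ms=2/7b
13) 2416.107ms=6b +402.685ms=1b
14) 2818.792ms=7b +402.685ms=1b
Σ=8b of 8 (149bpm 4/4) — PASS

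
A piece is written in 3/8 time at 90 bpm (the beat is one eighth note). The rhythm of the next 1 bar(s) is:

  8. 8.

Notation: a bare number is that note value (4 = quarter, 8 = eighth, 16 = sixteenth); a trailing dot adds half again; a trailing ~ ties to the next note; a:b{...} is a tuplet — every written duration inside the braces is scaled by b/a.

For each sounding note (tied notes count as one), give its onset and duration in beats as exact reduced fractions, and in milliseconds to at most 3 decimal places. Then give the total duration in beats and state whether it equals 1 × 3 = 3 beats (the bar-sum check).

1) 0.0ms=0b +1000.0ms=3/2b
2) 1000.0ms=3/2b +1000.0ms=3/2b
Σ=3b of 3 (90bpm 3/8) — PASS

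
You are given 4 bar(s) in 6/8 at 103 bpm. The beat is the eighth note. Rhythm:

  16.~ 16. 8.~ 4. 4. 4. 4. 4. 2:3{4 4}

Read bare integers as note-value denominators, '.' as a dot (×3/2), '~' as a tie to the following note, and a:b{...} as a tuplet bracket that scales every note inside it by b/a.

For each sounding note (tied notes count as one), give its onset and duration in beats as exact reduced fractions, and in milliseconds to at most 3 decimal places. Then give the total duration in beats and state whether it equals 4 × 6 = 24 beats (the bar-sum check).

1) 0.0ms=0b +873.786ms=3/2b
2) 873.786ms=3/2b +2621.359ms=9/2b
3) 3495.146ms=6b +1747.573ms=3b
4) 5242.718ms=9b +1747.573ms=3b
5) 6990.291ms=12b +1747.573ms=3b
6) 8737.864ms=15b +1747.573ms=3b
7) 10485.437ms=18b +1747.573ms=3b
8) 12233.01ms=21b +1747.573ms=3b
Σ=24b of 24 (103bpm 6/8) — PASS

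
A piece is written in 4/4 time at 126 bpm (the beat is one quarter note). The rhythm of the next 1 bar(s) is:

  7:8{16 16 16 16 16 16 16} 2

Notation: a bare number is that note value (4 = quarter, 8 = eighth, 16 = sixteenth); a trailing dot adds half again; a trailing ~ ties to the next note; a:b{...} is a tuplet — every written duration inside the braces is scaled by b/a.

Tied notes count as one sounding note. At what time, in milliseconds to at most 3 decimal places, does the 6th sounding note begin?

note 6 onset = 10/7b = 680.272ms

1. 0.0ms @ 0 + 136.054ms (2/7)
2. 136.054ms @ 2/7 + 136.054ms (2/7)
3. 272.109ms @ 4/7 + 136.054ms (2/7)
4. 408.163ms @ 6/7 + 136.054ms (2/7)
5. 544.218ms @ 8/7 + 136.054ms (2/7)
6. 680.272ms @ 10/7 + 136.054ms (2/7)
7. 816.327ms @ 12/7 + 136.054ms (2/7)
8. 952.381ms @ 2 + 952.381ms (2)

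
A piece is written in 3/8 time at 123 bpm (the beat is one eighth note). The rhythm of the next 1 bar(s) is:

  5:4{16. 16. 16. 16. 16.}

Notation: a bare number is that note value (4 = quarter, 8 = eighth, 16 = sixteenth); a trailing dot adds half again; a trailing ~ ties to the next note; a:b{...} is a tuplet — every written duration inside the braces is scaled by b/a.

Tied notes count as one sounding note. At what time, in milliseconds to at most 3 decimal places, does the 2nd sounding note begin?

note 2 onset = 3/5b = 292.683ms

1. 0.0ms @ 0 + 292.683ms (3/5)
2. 292.683ms @ 3/5 + 292.683ms (3/5)
3. 585.366ms @ 6/5 + 292.683ms (3/5)
4. 878.049ms @ 9/5 + 292.683ms (3/5)
5. 1170.732ms @ 12/5 + 292.683ms (3/5)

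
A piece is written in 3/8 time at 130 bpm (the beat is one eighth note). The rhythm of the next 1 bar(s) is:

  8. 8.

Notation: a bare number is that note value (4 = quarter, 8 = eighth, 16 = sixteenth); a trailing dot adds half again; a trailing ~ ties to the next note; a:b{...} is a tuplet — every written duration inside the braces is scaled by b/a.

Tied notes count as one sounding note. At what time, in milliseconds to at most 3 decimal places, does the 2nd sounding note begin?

note 2 onset = 3/2b = 692.308ms

1. 0.0ms @ 0 + 692.308ms (3/2)
2. 692.308ms @ 3/2 + 692.308ms (3/2)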